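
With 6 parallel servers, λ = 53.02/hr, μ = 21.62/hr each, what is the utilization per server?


ρ = λ/(cμ) = 53.02/(6·21.62) = 53.02/129.72 = 0.4087

Final: 0.4087


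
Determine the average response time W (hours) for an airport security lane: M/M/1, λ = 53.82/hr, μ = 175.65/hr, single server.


W = 1/(μ−λ) = 1/(175.65 − 53.82) = 1/121.83 = 0.008208 hr

Final: 0.008208 hr


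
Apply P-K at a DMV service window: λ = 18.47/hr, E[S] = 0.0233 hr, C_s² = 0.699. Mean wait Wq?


ρ = λ·E[S] = 18.47·0.0233 = 0.4304
E[S²] = E[S]²(1+C_s²) = 0.0233²·(1+0.699) = 0.0009224
Wq = λ·E[S²]/(2(1−ρ)) = 18.47·0.0009224/(2·0.5696) = 0.01495 hr

Final: 0.01495 hr


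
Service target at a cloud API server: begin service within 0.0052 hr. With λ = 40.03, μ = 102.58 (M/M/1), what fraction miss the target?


ρ = 40.03/102.58 = 0.3902
P(Wq > t) = ρ·e^{−(μ−λ)t} = 0.3902·e^{−0.3253}
= 0.3902·0.722340 = 0.281880

Final: 0.281880


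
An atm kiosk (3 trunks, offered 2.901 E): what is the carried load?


B(3,2.901) = 0.334132 (Erlang-B)
Carried load = a(1 − B) = 2.901·(1 − 0.334132) = 2.901·0.665868 = 1.9317 E

Final: 1.9317 Erlangs


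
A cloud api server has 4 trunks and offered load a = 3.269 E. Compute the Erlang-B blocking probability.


B(c,a) = (a^c/c!) / Σ_{k=0}^{c} a^k/k!
a^4/4! = 4.758263
Σ terms (k=0..4): 1.00000 + 3.26900 + 5.34318 + 5.82229 + 4.75826 = 20.192729
B = 4.758263/20.192729 = 0.235642

Final: 0.235642


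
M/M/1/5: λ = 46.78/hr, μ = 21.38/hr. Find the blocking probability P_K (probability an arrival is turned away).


ρ = λ/μ = 46.78/21.38 = 2.1880
P_K = (1−ρ)ρ^K/(1−ρ^(K+1)) = (-1.1880·50.149035)/(1 − 109.727403)
= -59.578367/-108.727403 = 0.547961

Final: 0.547961


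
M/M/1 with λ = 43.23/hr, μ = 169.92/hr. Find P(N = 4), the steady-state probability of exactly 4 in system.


ρ = 43.23/169.92 = 0.2544
P_n = (1−ρ)·ρ^n = (1 − 0.2544)·0.2544^4 = 0.7456·0.004190 = 0.003124

Final: 0.003124


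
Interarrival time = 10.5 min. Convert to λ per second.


λ = 1/(interarrival time) in consistent units.
1 second = 0.0166667 min, so λ = 0.0166667/10.5 = 0.001587 per second

Final: 0.001587 /sec


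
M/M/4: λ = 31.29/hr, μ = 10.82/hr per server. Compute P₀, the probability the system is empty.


a = λ/μ = 31.29/10.82 = 2.8919; ρ = a/c = 0.7230
Σ_{k=0}^{3} a^k/k! (terms k=0..3) = 1.00000 + 2.89187 + 4.18145 + 4.03073 = 12.10404
Tail: a^4/(4!(1−ρ)) = 69.93800/(24·0.2770) = 10.51889
P₀ = 1/(12.10404 + 10.51889) = 1/22.62294 = 0.044203

Final: 0.044203


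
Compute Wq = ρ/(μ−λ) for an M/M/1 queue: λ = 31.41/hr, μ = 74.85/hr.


ρ = 31.41/74.85 = 0.4196
Wq = ρ/(μ−λ) = 0.4196/(74.85 − 31.41) = 0.4196/43.44 = 0.009660 hr

Final: 0.009660 hr


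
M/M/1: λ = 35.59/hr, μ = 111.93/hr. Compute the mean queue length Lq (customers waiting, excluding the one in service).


ρ = 35.59/111.93 = 0.3180
Lq = ρ²/(1−ρ) = 0.1011/0.6820 = 0.1482

Final: 0.1482


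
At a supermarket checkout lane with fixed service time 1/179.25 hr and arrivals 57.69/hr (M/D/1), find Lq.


ρ = 57.69/179.25 = 0.3218
M/D/1: Lq = ρ²/(2(1−ρ)) = 0.1036/(2·0.6782) = 0.07637

Final: 0.07637


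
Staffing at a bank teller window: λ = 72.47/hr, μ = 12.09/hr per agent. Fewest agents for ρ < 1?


Stability requires cμ > λ ⇔ c > λ/μ.
λ/μ = 72.47/12.09 = 5.9942
Minimum integer c = ⌊5.9942⌋ + 1 = 6
Check: 6·12.09 = 72.54 > 72.47, while 5·12.09 = 60.45 ≤ 72.47

Final: 6 servers


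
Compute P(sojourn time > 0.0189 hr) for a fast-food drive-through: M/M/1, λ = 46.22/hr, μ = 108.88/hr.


W ~ Exponential(μ−λ) for M/M/1.
μ − λ = 108.88 − 46.22 = 62.6600
P(W > t) = e^{−(μ−λ)t} = e^{−1.1843} = 0.305968

Final: 0.305968


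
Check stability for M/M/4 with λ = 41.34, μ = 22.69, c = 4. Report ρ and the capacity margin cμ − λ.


Total capacity cμ = 4·22.69 = 90.76/hr
ρ = λ/(cμ) = 41.34/90.76 = 0.4555
Stable ⇔ ρ < 1: YES
Spare capacity = cμ − λ = 90.76 − 41.34 = 49.42/hr

Final: ρ = 0.4555; stable; margin = 49.42/hr


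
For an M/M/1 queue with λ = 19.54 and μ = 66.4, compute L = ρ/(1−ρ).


ρ = λ/μ = 19.54/66.4 = 0.2943
L = ρ/(1−ρ) = 0.2943/(1 − 0.2943) = 0.2943/0.7057 = 0.4170

Final: 0.4170


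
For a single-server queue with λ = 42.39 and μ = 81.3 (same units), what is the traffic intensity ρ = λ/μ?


ρ = λ/μ = 42.39/81.3 = 0.5214

Final: 0.5214


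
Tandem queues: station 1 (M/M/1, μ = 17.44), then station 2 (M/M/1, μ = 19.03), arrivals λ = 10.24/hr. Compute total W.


Each node sees arrival rate λ = 10.24/hr (tandem ⇒ throughput preserved).
W₁ = 1/(μ₁−λ) = 1/(17.44−10.24) = 0.13889 hr
W₂ = 1/(μ₂−λ) = 1/(19.03−10.24) = 0.11377 hr
W_total = W₁ + W₂ = 0.13889 + 0.11377 = 0.25265 hr

Final: 0.25265 hr


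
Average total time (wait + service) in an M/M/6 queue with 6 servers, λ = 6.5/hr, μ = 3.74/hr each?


a = 1.7380; ρ = 0.2897; P₀ = 0.175767
Lq = P₀·a^c·ρ/(c!(1−ρ)²) = 0.003862
Wq = Lq/λ = 0.003862/6.5 = 0.0005942 hr
W = Wq + 1/μ = 0.0005942 + 0.26738 = 0.26797 hr

Final: 0.26797 hr


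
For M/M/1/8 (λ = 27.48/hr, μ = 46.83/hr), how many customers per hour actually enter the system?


ρ = 0.5868; P_K = (1−ρ)ρ^8/(1−ρ^9) = 0.005857
λ_eff = λ(1 − P_K) = 27.48·(1 − 0.005857) = 27.48·0.994143 = 27.3190 /hr

Final: 27.3190 /hr


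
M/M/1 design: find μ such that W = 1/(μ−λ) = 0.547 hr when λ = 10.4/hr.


W = 1/(μ−λ) ⇒ μ − λ = 1/W = 1/0.547 = 1.8282
μ = λ + 1/W = 10.4 + 1.8282 = 12.2282 per hr

Final: 12.2282 /hr


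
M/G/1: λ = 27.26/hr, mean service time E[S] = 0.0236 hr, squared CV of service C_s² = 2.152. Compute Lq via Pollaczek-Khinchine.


ρ = λ·E[S] = 27.26·0.0236 = 0.6433
Lq = ρ²(1+C_s²)/(2(1−ρ)) = 0.4139·(1+2.152)/(2·0.3567)
= 0.4139·3.1520/0.7133 = 1.82883

Final: 1.82883


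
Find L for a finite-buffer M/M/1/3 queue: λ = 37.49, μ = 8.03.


ρ = 37.49/8.03 = 4.6687
L = ρ[1 − (K+1)ρ^K + Kρ^(K+1)] / [(1−ρ)(1−ρ^(K+1))]
Numerator: 4.6687·(1 − 4·101.765293 + 3·475.115918) = 4758.786298
Denominator: (-3.6687)·(-474.115918) = 1739.409082
L = 4758.786298/1739.409082 = 2.7359

Final: 2.7359


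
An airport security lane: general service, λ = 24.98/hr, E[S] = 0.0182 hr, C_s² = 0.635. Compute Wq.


ρ = λ·E[S] = 24.98·0.0182 = 0.4546
E[S²] = E[S]²(1+C_s²) = 0.0182²·(1+0.635) = 0.0005416
Wq = λ·E[S²]/(2(1−ρ)) = 24.98·0.0005416/(2·0.5454) = 0.01240 hr

Final: 0.01240 hr


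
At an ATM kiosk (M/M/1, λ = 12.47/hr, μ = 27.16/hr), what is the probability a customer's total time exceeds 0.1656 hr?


W ~ Exponential(μ−λ) for M/M/1.
μ − λ = 27.16 − 12.47 = 14.6900
P(W > t) = e^{−(μ−λ)t} = e^{−2.4327} = 0.087803

Final: 0.087803


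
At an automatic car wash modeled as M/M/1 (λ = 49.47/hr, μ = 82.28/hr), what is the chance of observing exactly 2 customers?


ρ = 49.47/82.28 = 0.6012
P_n = (1−ρ)·ρ^n = (1 − 0.6012)·0.6012^2 = 0.3988·0.361489 = 0.144148

Final: 0.144148


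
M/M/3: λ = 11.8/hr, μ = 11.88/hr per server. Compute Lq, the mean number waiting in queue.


a = λ/μ = 0.9933; ρ = a/3 = 0.3311
P₀ = 0.366204
Lq = P₀·a^c·ρ / (c!·(1−ρ)²) = 0.366204·0.97993·0.3311/(6·0.44744)
= 0.04426

Final: 0.04426


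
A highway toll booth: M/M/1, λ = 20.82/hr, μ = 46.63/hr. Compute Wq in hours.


ρ = 20.82/46.63 = 0.4465
Wq = ρ/(μ−λ) = 0.4465/(46.63 − 20.82) = 0.4465/25.81 = 0.01730 hr

Final: 0.01730 hr


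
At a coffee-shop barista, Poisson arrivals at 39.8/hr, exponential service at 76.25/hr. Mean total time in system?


W = 1/(μ−λ) = 1/(76.25 − 39.8) = 1/36.45 = 0.02743 hr

Final: 0.02743 hr


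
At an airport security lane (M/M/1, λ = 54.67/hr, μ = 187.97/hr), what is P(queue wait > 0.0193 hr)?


ρ = 54.67/187.97 = 0.2908
P(Wq > t) = ρ·e^{−(μ−λ)t} = 0.2908·e^{−2.5727}
= 0.2908·0.076330 = 0.022200

Final: 0.022200


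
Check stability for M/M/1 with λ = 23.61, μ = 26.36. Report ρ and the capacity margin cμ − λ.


Total capacity cμ = 1·26.36 = 26.36/hr
ρ = λ/(cμ) = 23.61/26.36 = 0.8957
Stable ⇔ ρ < 1: YES
Spare capacity = cμ − λ = 26.36 − 23.61 = 2.75/hr

Final: ρ = 0.8957; stable; margin = 2.75/hr


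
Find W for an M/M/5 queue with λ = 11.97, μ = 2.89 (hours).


a = 4.1419; ρ = 0.8284; P₀ = 0.010308
Lq = P₀·a^c·ρ/(c!(1−ρ)²) = 2.94472
Wq = Lq/λ = 2.94472/11.97 = 0.24601 hr
W = Wq + 1/μ = 0.24601 + 0.34602 = 0.59203 hr

Final: 0.59203 hr


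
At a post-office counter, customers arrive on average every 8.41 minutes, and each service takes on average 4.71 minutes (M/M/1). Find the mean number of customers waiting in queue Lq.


λ = 60/8.41 = 7.1344 /hr
μ = 60/4.71 = 12.7389 /hr
ρ = λ/μ = 7.1344/12.7389 = 0.5600
Lq = ρ²/(1−ρ) = 0.3137/0.4400 = 0.7129

Final: 0.7129


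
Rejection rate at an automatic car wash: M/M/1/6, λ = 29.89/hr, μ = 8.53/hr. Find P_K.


ρ = λ/μ = 29.89/8.53 = 3.5041
P_K = (1−ρ)ρ^K/(1−ρ^(K+1)) = (-2.5041·1851.233937)/(1 − 6486.914699)
= -4635.680762/-6485.914699 = 0.714730

Final: 0.714730


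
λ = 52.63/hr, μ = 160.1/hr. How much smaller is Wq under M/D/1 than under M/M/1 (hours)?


ρ = 52.63/160.1 = 0.3287
Wq(M/M/1) = ρ/(μ−λ) = 0.3287/107.47 = 0.003059 hr
Wq(M/D/1) = ρ/(2(μ−λ)) = 0.001529 hr
Savings = 0.003059 − 0.001529 = 0.001529 hr

Final: 0.001529 hr


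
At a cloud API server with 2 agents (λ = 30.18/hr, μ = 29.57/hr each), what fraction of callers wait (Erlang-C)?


a = λ/μ = 1.0206; ρ = a/2 = 0.5103
P₀ = 0.324227 (from M/M/c formula)
C(c,a) = [a^c/(c!(1−ρ))]·P₀ = [1.04168/(2·0.4897)]·0.324227
= 1.06363·0.324227 = 0.344857

Final: 0.344857


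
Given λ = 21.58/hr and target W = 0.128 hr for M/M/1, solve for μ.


W = 1/(μ−λ) ⇒ μ − λ = 1/W = 1/0.128 = 7.8125
μ = λ + 1/W = 21.58 + 7.8125 = 29.3925 per hr

Final: 29.3925 /hr


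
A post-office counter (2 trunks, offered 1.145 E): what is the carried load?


B(2,1.145) = 0.234069 (Erlang-B)
Carried load = a(1 − B) = 1.145·(1 − 0.234069) = 1.145·0.765931 = 0.8770 E

Final: 0.8770 Erlangs


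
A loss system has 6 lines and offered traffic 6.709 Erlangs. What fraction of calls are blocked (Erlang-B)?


B(c,a) = (a^c/c!) / Σ_{k=0}^{c} a^k/k!
a^6/6! = 126.652642
Σ terms (k=0..6): 1.00000 + 6.70900 + 22.50534 + 50.32944 + 84.41506 + 113.26813 + 126.65264 = 404.879610
B = 126.652642/404.879610 = 0.312816

Final: 0.312816


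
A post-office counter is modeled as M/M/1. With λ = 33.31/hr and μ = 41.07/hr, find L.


ρ = λ/μ = 33.31/41.07 = 0.8111
L = ρ/(1−ρ) = 0.8111/(1 − 0.8111) = 0.8111/0.1889 = 4.2925

Final: 4.2925


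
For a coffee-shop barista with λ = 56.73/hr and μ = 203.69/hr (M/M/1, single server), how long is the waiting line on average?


ρ = 56.73/203.69 = 0.2785
Lq = ρ²/(1−ρ) = 0.07757/0.7215 = 0.1075

Final: 0.1075


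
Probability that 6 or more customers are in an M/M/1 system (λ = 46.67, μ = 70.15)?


ρ = 46.67/70.15 = 0.6653
P(N ≥ n) = ρ^n = 0.6653^6 = 0.086708

Final: 0.086708


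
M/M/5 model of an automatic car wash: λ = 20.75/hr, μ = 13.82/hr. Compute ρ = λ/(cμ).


ρ = λ/(cμ) = 20.75/(5·13.82) = 20.75/69.10 = 0.3003

Final: 0.3003


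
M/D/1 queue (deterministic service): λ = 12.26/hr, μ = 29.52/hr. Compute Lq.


ρ = 12.26/29.52 = 0.4153
M/D/1: Lq = ρ²/(2(1−ρ)) = 0.1725/(2·0.5847) = 0.14750

Final: 0.14750


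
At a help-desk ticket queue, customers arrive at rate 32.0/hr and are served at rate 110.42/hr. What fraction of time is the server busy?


ρ = λ/μ = 32.0/110.42 = 0.2898

Final: 0.2898


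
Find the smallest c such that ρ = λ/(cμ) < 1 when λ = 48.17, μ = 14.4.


Stability requires cμ > λ ⇔ c > λ/μ.
λ/μ = 48.17/14.4 = 3.3451
Minimum integer c = ⌊3.3451⌋ + 1 = 4
Check: 4·14.4 = 57.60 > 48.17, while 3·14.4 = 43.20 ≤ 48.17

Final: 4 servers


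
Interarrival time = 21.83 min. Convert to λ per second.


λ = 1/(interarrival time) in consistent units.
1 second = 0.0166667 min, so λ = 0.0166667/21.83 = 0.0007635 per second

Final: 0.0007635 /sec


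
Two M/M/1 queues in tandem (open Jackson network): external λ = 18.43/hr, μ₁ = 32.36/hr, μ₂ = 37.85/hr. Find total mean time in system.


Each node sees arrival rate λ = 18.43/hr (tandem ⇒ throughput preserved).
W₁ = 1/(μ₁−λ) = 1/(32.36−18.43) = 0.07179 hr
W₂ = 1/(μ₂−λ) = 1/(37.85−18.43) = 0.05149 hr
W_total = W₁ + W₂ = 0.07179 + 0.05149 = 0.12328 hr

Final: 0.12328 hr


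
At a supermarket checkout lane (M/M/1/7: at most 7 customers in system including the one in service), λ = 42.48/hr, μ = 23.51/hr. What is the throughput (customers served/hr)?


ρ = 1.8069; P_K = (1−ρ)ρ^7/(1−ρ^8) = 0.450528
λ_eff = λ(1 − P_K) = 42.48·(1 − 0.450528) = 42.48·0.549472 = 23.3416 /hr

Final: 23.3416 /hr


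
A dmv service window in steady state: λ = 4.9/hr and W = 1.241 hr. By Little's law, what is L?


L = λW = 4.9·1.241 = 6.0809

Final: 6.0809


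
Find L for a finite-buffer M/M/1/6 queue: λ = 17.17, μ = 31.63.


ρ = 17.17/31.63 = 0.5428
L = ρ[1 − (K+1)ρ^K + Kρ^(K+1)] / [(1−ρ)(1−ρ^(K+1))]
Numerator: 0.5428·(1 − 7·0.025587 + 6·0.013890) = 0.490850
Denominator: (0.4572)·(0.986110) = 0.450811
L = 0.490850/0.450811 = 1.0888

Final: 1.0888


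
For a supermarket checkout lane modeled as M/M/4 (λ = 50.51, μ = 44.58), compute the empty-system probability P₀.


a = λ/μ = 50.51/44.58 = 1.1330; ρ = a/c = 0.2833
Σ_{k=0}^{3} a^k/k! (terms k=0..3) = 1.00000 + 1.13302 + 0.64187 + 0.24242 = 3.01730
Tail: a^4/(4!(1−ρ)) = 1.64797/(24·0.7167) = 0.09580
P₀ = 1/(3.01730 + 0.09580) = 1/3.11310 = 0.321223

Final: 0.321223


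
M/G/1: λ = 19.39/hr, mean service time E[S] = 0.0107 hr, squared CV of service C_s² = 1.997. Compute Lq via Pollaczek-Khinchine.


ρ = λ·E[S] = 19.39·0.0107 = 0.2075
Lq = ρ²(1+C_s²)/(2(1−ρ)) = 0.04305·(1+1.997)/(2·0.7925)
= 0.04305·2.9970/1.5851 = 0.08139

Final: 0.08139


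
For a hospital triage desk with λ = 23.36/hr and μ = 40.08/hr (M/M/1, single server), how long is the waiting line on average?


ρ = 23.36/40.08 = 0.5828
Lq = ρ²/(1−ρ) = 0.3397/0.4172 = 0.8143

Final: 0.8143


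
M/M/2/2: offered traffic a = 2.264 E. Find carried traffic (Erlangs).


B(2,2.264) = 0.439834 (Erlang-B)
Carried load = a(1 − B) = 2.264·(1 − 0.439834) = 2.264·0.560166 = 1.2682 E

Final: 1.2682 Erlangs


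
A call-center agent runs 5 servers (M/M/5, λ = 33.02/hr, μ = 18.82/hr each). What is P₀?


a = λ/μ = 33.02/18.82 = 1.7545; ρ = a/c = 0.3509
Σ_{k=0}^{4} a^k/k! (terms k=0..4) = 1.00000 + 1.75452 + 1.53916 + 0.90016 + 0.39484 = 5.58868
Tail: a^5/(5!(1−ρ)) = 16.62598/(120·0.6491) = 0.21345
P₀ = 1/(5.58868 + 0.21345) = 1/5.80213 = 0.172350

Final: 0.172350


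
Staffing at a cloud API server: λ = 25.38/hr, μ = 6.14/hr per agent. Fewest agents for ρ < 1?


Stability requires cμ > λ ⇔ c > λ/μ.
λ/μ = 25.38/6.14 = 4.1336
Minimum integer c = ⌊4.1336⌋ + 1 = 5
Check: 5·6.14 = 30.70 > 25.38, while 4·6.14 = 24.56 ≤ 25.38

Final: 5 servers


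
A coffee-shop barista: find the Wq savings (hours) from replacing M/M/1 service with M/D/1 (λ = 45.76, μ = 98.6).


ρ = 45.76/98.6 = 0.4641
Wq(M/M/1) = ρ/(μ−λ) = 0.4641/52.84 = 0.008783 hr
Wq(M/D/1) = ρ/(2(μ−λ)) = 0.004392 hr
Savings = 0.008783 − 0.004392 = 0.004392 hr

Final: 0.004392 hr


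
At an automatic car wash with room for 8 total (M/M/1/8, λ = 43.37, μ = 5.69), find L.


ρ = 43.37/5.69 = 7.6221
L = ρ[1 − (K+1)ρ^K + Kρ^(K+1)] / [(1−ρ)(1−ρ^(K+1))]
Numerator: 7.6221·(1 − 9·11392453.012324 + 8·86834918.654570) = 4513431851.574536
Denominator: (-6.6221)·(-86834917.654570) = 575033338.703726
L = 4513431851.574536/575033338.703726 = 7.8490

Final: 7.8490


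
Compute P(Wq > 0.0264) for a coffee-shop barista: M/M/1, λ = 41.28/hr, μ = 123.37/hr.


ρ = 41.28/123.37 = 0.3346
P(Wq > t) = ρ·e^{−(μ−λ)t} = 0.3346·e^{−2.1672}
= 0.3346·0.114501 = 0.038312

Final: 0.038312


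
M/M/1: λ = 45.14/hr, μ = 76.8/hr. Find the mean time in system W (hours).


W = 1/(μ−λ) = 1/(76.8 − 45.14) = 1/31.66 = 0.03159 hr

Final: 0.03159 hr


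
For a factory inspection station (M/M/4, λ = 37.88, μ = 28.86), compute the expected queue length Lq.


a = λ/μ = 1.3125; ρ = a/4 = 0.3281
P₀ = 0.267748
Lq = P₀·a^c·ρ / (c!·(1−ρ)²) = 0.267748·2.96794·0.3281/(24·0.45140)
= 0.02407

Final: 0.02407


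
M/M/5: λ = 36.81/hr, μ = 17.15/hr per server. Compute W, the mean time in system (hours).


a = 2.1464; ρ = 0.4293; P₀ = 0.115645
Lq = P₀·a^c·ρ/(c!(1−ρ)²) = 0.05785
Wq = Lq/λ = 0.05785/36.81 = 0.001572 hr
W = Wq + 1/μ = 0.001572 + 0.05831 = 0.05988 hr

Final: 0.05988 hr


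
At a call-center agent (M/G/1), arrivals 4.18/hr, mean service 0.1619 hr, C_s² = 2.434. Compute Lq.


ρ = λ·E[S] = 4.18·0.1619 = 0.6767
Lq = ρ²(1+C_s²)/(2(1−ρ)) = 0.4580·(1+2.434)/(2·0.3233)
= 0.4580·3.4340/0.6465 = 2.43258

Final: 2.43258


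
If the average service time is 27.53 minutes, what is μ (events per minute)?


μ = 1/(service time) in consistent units.
1 minute = 1 min, so μ = 1/27.53 = 0.03632 per minute

Final: 0.03632 /min


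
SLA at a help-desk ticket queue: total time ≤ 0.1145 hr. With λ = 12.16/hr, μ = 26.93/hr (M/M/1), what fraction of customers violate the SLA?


W ~ Exponential(μ−λ) for M/M/1.
μ − λ = 26.93 − 12.16 = 14.7700
P(W > t) = e^{−(μ−λ)t} = e^{−1.6912} = 0.184305

Final: 0.184305


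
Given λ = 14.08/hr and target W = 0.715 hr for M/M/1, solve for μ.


W = 1/(μ−λ) ⇒ μ − λ = 1/W = 1/0.715 = 1.3986
μ = λ + 1/W = 14.08 + 1.3986 = 15.4786 per hr

Final: 15.4786 /hr


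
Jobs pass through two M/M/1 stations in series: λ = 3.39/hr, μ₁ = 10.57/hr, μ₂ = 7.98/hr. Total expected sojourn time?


Each node sees arrival rate λ = 3.39/hr (tandem ⇒ throughput preserved).
W₁ = 1/(μ₁−λ) = 1/(10.57−3.39) = 0.13928 hr
W₂ = 1/(μ₂−λ) = 1/(7.98−3.39) = 0.21786 hr
W_total = W₁ + W₂ = 0.13928 + 0.21786 = 0.35714 hr

Final: 0.35714 hr


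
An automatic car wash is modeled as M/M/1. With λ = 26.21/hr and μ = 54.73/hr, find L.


ρ = λ/μ = 26.21/54.73 = 0.4789
L = ρ/(1−ρ) = 0.4789/(1 − 0.4789) = 0.4789/0.5211 = 0.9190

Final: 0.9190


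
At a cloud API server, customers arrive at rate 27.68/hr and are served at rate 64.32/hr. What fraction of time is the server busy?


ρ = λ/μ = 27.68/64.32 = 0.4303

Final: 0.4303


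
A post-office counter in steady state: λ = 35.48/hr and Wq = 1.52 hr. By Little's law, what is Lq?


Lq = λWq = 35.48·1.52 = 53.9296

Final: 53.9296


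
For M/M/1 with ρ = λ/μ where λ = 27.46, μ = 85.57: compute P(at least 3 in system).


ρ = 27.46/85.57 = 0.3209
P(N ≥ n) = ρ^n = 0.3209^3 = 0.033047

Final: 0.033047


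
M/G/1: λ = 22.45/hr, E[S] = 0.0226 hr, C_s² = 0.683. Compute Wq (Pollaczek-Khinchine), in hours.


ρ = λ·E[S] = 22.45·0.0226 = 0.5074
E[S²] = E[S]²(1+C_s²) = 0.0226²·(1+0.683) = 0.0008596
Wq = λ·E[S²]/(2(1−ρ)) = 22.45·0.0008596/(2·0.4926) = 0.01959 hr

Final: 0.01959 hr


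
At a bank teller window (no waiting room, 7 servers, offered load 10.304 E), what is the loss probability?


B(c,a) = (a^c/c!) / Σ_{k=0}^{c} a^k/k!
a^7/7! = 2446.867281
Σ terms (k=0..7): 1.00000 + 10.30400 + 53.08621 + 182.33343 + 469.69091 + 967.93903 + 1662.27397 + 2446.86728 = 5793.494833
B = 2446.867281/5793.494833 = 0.422347

Final: 0.422347


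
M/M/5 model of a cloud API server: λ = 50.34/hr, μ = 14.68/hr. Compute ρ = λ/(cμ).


ρ = λ/(cμ) = 50.34/(5·14.68) = 50.34/73.40 = 0.6858

Final: 0.6858


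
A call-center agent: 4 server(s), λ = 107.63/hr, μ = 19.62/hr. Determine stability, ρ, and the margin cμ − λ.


Total capacity cμ = 4·19.62 = 78.48/hr
ρ = λ/(cμ) = 107.63/78.48 = 1.3714
Stable ⇔ ρ < 1: NO
Spare capacity = cμ − λ = 78.48 − 107.63 = -29.15/hr

Final: ρ = 1.3714; unstable; margin = -29.15/hr


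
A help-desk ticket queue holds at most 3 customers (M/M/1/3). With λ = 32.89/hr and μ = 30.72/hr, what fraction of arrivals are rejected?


ρ = λ/μ = 32.89/30.72 = 1.0706
P_K = (1−ρ)ρ^K/(1−ρ^(K+1)) = (-0.07064·1.227236)/(1 − 1.313925)
= -0.086690/-0.313925 = 0.276147

Final: 0.276147


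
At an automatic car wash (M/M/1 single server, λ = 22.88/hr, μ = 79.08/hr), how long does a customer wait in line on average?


ρ = 22.88/79.08 = 0.2893
Wq = ρ/(μ−λ) = 0.2893/(79.08 − 22.88) = 0.2893/56.20 = 0.005148 hr

Final: 0.005148 hr


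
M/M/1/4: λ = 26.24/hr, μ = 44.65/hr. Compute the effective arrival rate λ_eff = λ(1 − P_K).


ρ = 0.5877; P_K = (1−ρ)ρ^4/(1−ρ^5) = 0.052889
λ_eff = λ(1 − P_K) = 26.24·(1 − 0.052889) = 26.24·0.947111 = 24.8522 /hr

Final: 24.8522 /hr


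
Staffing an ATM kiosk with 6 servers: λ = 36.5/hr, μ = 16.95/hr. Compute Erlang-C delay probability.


a = λ/μ = 2.1534; ρ = a/6 = 0.3589
P₀ = 0.115821 (from M/M/c formula)
C(c,a) = [a^c/(c!(1−ρ))]·P₀ = [99.71006/(720·0.6411)]·0.115821
= 0.21601·0.115821 = 0.025019

Final: 0.025019


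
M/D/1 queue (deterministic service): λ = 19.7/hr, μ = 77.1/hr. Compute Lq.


ρ = 19.7/77.1 = 0.2555
M/D/1: Lq = ρ²/(2(1−ρ)) = 0.06529/(2·0.7445) = 0.04385

Final: 0.04385


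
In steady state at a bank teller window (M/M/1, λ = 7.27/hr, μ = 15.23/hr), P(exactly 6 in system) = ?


ρ = 7.27/15.23 = 0.4773
P_n = (1−ρ)·ρ^n = (1 − 0.4773)·0.4773^6 = 0.5227·0.011831 = 0.006183

Final: 0.006183


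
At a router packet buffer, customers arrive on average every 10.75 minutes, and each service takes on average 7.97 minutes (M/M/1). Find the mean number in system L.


λ = 60/10.75 = 5.5814 /hr
μ = 60/7.97 = 7.5282 /hr
ρ = λ/μ = 5.5814/7.5282 = 0.7414
L = ρ/(1−ρ) = 0.7414/0.2586 = 2.8669

Final: 2.8669


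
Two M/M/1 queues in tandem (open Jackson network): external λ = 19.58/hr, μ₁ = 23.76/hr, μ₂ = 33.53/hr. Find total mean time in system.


Each node sees arrival rate λ = 19.58/hr (tandem ⇒ throughput preserved).
W₁ = 1/(μ₁−λ) = 1/(23.76−19.58) = 0.23923 hr
W₂ = 1/(μ₂−λ) = 1/(33.53−19.58) = 0.07168 hr
W_total = W₁ + W₂ = 0.23923 + 0.07168 = 0.31092 hr

Final: 0.31092 hr


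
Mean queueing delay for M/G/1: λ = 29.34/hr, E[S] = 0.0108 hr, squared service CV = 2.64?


ρ = λ·E[S] = 29.34·0.0108 = 0.3169
E[S²] = E[S]²(1+C_s²) = 0.0108²·(1+2.64) = 0.0004246
Wq = λ·E[S²]/(2(1−ρ)) = 29.34·0.0004246/(2·0.6831) = 0.009118 hr

Final: 0.009118 hr


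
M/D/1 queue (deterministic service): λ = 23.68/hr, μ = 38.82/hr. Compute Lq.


ρ = 23.68/38.82 = 0.6100
M/D/1: Lq = ρ²/(2(1−ρ)) = 0.3721/(2·0.3900) = 0.47704

Final: 0.47704


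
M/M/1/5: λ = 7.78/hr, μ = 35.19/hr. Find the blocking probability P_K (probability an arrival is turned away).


ρ = λ/μ = 7.78/35.19 = 0.2211
P_K = (1−ρ)ρ^K/(1−ρ^(K+1)) = (0.7789·0.0005282)/(1 − 0.0001168)
= 0.0004114/0.999883 = 0.0004115

Final: 0.0004115


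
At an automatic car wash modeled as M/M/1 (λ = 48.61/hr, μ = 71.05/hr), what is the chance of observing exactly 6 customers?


ρ = 48.61/71.05 = 0.6842
P_n = (1−ρ)·ρ^n = (1 − 0.6842)·0.6842^6 = 0.3158·0.102558 = 0.032391

Final: 0.032391


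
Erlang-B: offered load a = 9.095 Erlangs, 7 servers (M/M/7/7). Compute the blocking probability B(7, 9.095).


B(c,a) = (a^c/c!) / Σ_{k=0}^{c} a^k/k!
a^7/7! = 1021.382441
Σ terms (k=0..7): 1.00000 + 9.09500 + 41.35951 + 125.38826 + 285.10155 + 518.59971 + 786.11073 + 1021.38244 = 2788.037196
B = 1021.382441/2788.037196 = 0.366345

Final: 0.366345


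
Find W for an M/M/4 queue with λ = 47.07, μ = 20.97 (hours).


a = 2.2446; ρ = 0.5612; P₀ = 0.099414
Lq = P₀·a^c·ρ/(c!(1−ρ)²) = 0.30640
Wq = Lq/λ = 0.30640/47.07 = 0.006509 hr
W = Wq + 1/μ = 0.006509 + 0.04769 = 0.05420 hr

Final: 0.05420 hr


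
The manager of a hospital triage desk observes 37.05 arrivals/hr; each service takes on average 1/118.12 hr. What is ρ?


ρ = λ/μ = 37.05/118.12 = 0.3137

Final: 0.3137


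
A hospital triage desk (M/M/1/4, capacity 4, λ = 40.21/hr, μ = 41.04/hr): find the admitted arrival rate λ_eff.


ρ = 0.9798; P_K = (1−ρ)ρ^4/(1−ρ^5) = 0.191912
λ_eff = λ(1 − P_K) = 40.21·(1 − 0.191912) = 40.21·0.808088 = 32.4932 /hr

Final: 32.4932 /hr


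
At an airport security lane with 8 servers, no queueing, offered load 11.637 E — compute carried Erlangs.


B(8,11.637) = 0.408674 (Erlang-B)
Carried load = a(1 − B) = 11.637·(1 − 0.408674) = 11.637·0.591326 = 6.8813 E

Final: 6.8813 Erlangs


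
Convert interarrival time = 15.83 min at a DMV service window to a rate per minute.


λ = 1/(interarrival time) in consistent units.
1 minute = 1 min, so λ = 1/15.83 = 0.06317 per minute

Final: 0.06317 /min


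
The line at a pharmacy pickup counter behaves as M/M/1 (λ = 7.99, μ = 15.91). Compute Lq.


ρ = 7.99/15.91 = 0.5022
Lq = ρ²/(1−ρ) = 0.2522/0.4978 = 0.5066

Final: 0.5066


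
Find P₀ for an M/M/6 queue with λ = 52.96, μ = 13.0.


a = λ/μ = 52.96/13.0 = 4.0738; ρ = a/c = 0.6790
Σ_{k=0}^{5} a^k/k! (terms k=0..5) = 1.00000 + 4.07385 + 8.29811 + 11.26841 + 11.47644 + 9.35065 = 45.46746
Tail: a^6/(6!(1−ρ)) = 4571.17391/(720·0.3210) = 19.77678
P₀ = 1/(45.46746 + 19.77678) = 1/65.24424 = 0.015327

Final: 0.015327


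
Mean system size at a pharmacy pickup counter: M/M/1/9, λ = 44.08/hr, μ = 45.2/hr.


ρ = 44.08/45.2 = 0.9752
L = ρ[1 − (K+1)ρ^K + Kρ^(K+1)] / [(1−ρ)(1−ρ^(K+1))]
Numerator: 0.9752·(1 − 10·0.797863 + 9·0.778093) = 0.023607
Denominator: (0.02478)·(0.221907) = 0.005499
L = 0.023607/0.005499 = 4.2932

Final: 4.2932


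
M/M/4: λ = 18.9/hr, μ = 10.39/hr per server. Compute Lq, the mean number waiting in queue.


a = λ/μ = 1.8191; ρ = a/4 = 0.4548
P₀ = 0.158391
Lq = P₀·a^c·ρ / (c!·(1−ρ)²) = 0.158391·10.94927·0.4548/(24·0.29728)
= 0.11054

Final: 0.11054


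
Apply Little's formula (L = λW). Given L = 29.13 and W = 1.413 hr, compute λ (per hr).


λ = L/W = 29.13/1.413 = 20.6157 /hr

Final: 20.6157 /hr


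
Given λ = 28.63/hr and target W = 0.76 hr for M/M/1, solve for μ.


W = 1/(μ−λ) ⇒ μ − λ = 1/W = 1/0.76 = 1.3158
μ = λ + 1/W = 28.63 + 1.3158 = 29.9458 per hr

Final: 29.9458 /hr


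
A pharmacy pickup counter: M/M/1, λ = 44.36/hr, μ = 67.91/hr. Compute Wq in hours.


ρ = 44.36/67.91 = 0.6532
Wq = ρ/(μ−λ) = 0.6532/(67.91 − 44.36) = 0.6532/23.55 = 0.02774 hr

Final: 0.02774 hr


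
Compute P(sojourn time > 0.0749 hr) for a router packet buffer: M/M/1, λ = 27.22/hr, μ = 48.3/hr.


W ~ Exponential(μ−λ) for M/M/1.
μ − λ = 48.3 − 27.22 = 21.0800
P(W > t) = e^{−(μ−λ)t} = e^{−1.5789} = 0.206203

Final: 0.206203


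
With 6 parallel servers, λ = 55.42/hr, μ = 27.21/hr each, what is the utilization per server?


ρ = λ/(cμ) = 55.42/(6·27.21) = 55.42/163.26 = 0.3395

Final: 0.3395


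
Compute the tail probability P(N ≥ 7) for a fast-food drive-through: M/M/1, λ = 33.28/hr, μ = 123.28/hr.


ρ = 33.28/123.28 = 0.2700
P(N ≥ n) = ρ^n = 0.2700^7 = 0.0001045

Final: 0.0001045


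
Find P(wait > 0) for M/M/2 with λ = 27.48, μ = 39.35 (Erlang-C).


a = λ/μ = 0.6983; ρ = a/2 = 0.3492
P₀ = 0.482388 (from M/M/c formula)
C(c,a) = [a^c/(c!(1−ρ))]·P₀ = [0.48769/(2·0.6508)]·0.482388
= 0.37467·0.482388 = 0.180737

Final: 0.180737


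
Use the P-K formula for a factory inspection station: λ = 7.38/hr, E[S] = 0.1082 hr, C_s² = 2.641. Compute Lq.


ρ = λ·E[S] = 7.38·0.1082 = 0.7985
Lq = ρ²(1+C_s²)/(2(1−ρ)) = 0.6376·(1+2.641)/(2·0.2015)
= 0.6376·3.6410/0.4030 = 5.76126

Final: 5.76126


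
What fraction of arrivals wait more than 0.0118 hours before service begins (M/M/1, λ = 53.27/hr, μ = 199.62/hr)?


ρ = 53.27/199.62 = 0.2669
P(Wq > t) = ρ·e^{−(μ−λ)t} = 0.2669·e^{−1.7269}
= 0.2669·0.177830 = 0.047455

Final: 0.047455


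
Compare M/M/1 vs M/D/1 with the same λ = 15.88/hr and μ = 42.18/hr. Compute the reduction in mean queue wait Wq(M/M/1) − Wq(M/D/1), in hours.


ρ = 15.88/42.18 = 0.3765
Wq(M/M/1) = ρ/(μ−λ) = 0.3765/26.30 = 0.01431 hr
Wq(M/D/1) = ρ/(2(μ−λ)) = 0.007157 hr
Savings = 0.01431 − 0.007157 = 0.007157 hr

Final: 0.007157 hr


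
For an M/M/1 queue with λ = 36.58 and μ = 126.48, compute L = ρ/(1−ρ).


ρ = λ/μ = 36.58/126.48 = 0.2892
L = ρ/(1−ρ) = 0.2892/(1 − 0.2892) = 0.2892/0.7108 = 0.4069

Final: 0.4069


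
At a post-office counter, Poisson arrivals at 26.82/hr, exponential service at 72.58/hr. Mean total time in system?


W = 1/(μ−λ) = 1/(72.58 − 26.82) = 1/45.76 = 0.02185 hr

Final: 0.02185 hr


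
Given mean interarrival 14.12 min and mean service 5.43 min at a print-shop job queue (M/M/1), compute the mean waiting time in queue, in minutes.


λ = 60/14.12 = 4.2493 /hr
μ = 60/5.43 = 11.0497 /hr
ρ = λ/μ = 4.2493/11.0497 = 0.3846
Wq = ρ/(μ−λ) = 0.3846/(11.0497−4.2493) = 0.05655 hr
In minutes: 0.05655·60 = 3.393 min

Final: 3.393 min


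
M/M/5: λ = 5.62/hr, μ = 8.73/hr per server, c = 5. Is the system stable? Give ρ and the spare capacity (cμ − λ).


Total capacity cμ = 5·8.73 = 43.65/hr
ρ = λ/(cμ) = 5.62/43.65 = 0.1288
Stable ⇔ ρ < 1: YES
Spare capacity = cμ − λ = 43.65 − 5.62 = 38.03/hr

Final: ρ = 0.1288; stable; margin = 38.03/hr


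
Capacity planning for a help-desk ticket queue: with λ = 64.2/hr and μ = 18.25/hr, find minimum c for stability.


Stability requires cμ > λ ⇔ c > λ/μ.
λ/μ = 64.2/18.25 = 3.5178
Minimum integer c = ⌊3.5178⌋ + 1 = 4
Check: 4·18.25 = 73.00 > 64.2, while 3·18.25 = 54.75 ≤ 64.2

Final: 4 servers


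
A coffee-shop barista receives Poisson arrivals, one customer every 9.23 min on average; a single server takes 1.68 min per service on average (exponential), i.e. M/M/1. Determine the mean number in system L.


λ = 60/9.23 = 6.5005 /hr
μ = 60/1.68 = 35.7143 /hr
ρ = λ/μ = 6.5005/35.7143 = 0.1820
L = ρ/(1−ρ) = 0.1820/0.8180 = 0.2225

Final: 0.2225


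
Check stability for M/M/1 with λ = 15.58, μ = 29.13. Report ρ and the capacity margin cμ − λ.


Total capacity cμ = 1·29.13 = 29.13/hr
ρ = λ/(cμ) = 15.58/29.13 = 0.5348
Stable ⇔ ρ < 1: YES
Spare capacity = cμ − λ = 29.13 − 15.58 = 13.55/hr

Final: ρ = 0.5348; stable; margin = 13.55/hr


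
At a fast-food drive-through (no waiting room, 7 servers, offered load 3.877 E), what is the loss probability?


B(c,a) = (a^c/c!) / Σ_{k=0}^{c} a^k/k!
a^7/7! = 2.612402
Σ terms (k=0..7): 1.00000 + 3.87700 + 7.51556 + 9.71261 + 9.41395 + 7.29958 + 4.71674 + 2.61240 = 46.147855
B = 2.612402/46.147855 = 0.056609

Final: 0.056609


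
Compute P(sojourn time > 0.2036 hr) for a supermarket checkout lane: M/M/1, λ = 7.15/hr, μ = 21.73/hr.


W ~ Exponential(μ−λ) for M/M/1.
μ − λ = 21.73 − 7.15 = 14.5800
P(W > t) = e^{−(μ−λ)t} = e^{−2.9685} = 0.051381

Final: 0.051381


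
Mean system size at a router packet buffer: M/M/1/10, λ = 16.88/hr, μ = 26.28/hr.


ρ = 16.88/26.28 = 0.6423
L = ρ[1 − (K+1)ρ^K + Kρ^(K+1)] / [(1−ρ)(1−ρ^(K+1))]
Numerator: 0.6423·(1 − 11·0.011953 + 10·0.007677) = 0.607175
Denominator: (0.3577)·(0.992323) = 0.354940
L = 0.607175/0.354940 = 1.7106

Final: 1.7106


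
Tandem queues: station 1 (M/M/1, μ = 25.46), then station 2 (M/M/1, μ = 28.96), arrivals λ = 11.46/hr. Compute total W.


Each node sees arrival rate λ = 11.46/hr (tandem ⇒ throughput preserved).
W₁ = 1/(μ₁−λ) = 1/(25.46−11.46) = 0.07143 hr
W₂ = 1/(μ₂−λ) = 1/(28.96−11.46) = 0.05714 hr
W_total = W₁ + W₂ = 0.07143 + 0.05714 = 0.12857 hr

Final: 0.12857 hr


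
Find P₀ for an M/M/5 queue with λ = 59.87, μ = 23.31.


a = λ/μ = 59.87/23.31 = 2.5684; ρ = a/c = 0.5137
Σ_{k=0}^{4} a^k/k! (terms k=0..4) = 1.00000 + 2.56843 + 3.29840 + 2.82390 + 1.81325 = 11.50398
Tail: a^5/(5!(1−ρ)) = 111.77249/(120·0.4863) = 1.91530
P₀ = 1/(11.50398 + 1.91530) = 1/13.41928 = 0.074520

Final: 0.074520


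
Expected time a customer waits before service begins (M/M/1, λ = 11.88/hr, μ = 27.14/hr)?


ρ = 11.88/27.14 = 0.4377
Wq = ρ/(μ−λ) = 0.4377/(27.14 − 11.88) = 0.4377/15.26 = 0.02868 hr

Final: 0.02868 hr


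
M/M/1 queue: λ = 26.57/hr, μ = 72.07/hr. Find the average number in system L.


ρ = λ/μ = 26.57/72.07 = 0.3687
L = ρ/(1−ρ) = 0.3687/(1 − 0.3687) = 0.3687/0.6313 = 0.5840

Final: 0.5840


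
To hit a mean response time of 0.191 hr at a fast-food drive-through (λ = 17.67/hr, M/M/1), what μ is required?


W = 1/(μ−λ) ⇒ μ − λ = 1/W = 1/0.191 = 5.2356
μ = λ + 1/W = 17.67 + 5.2356 = 22.9056 per hr

Final: 22.9056 /hr


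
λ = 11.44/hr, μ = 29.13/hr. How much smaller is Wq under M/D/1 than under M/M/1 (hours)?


ρ = 11.44/29.13 = 0.3927
Wq(M/M/1) = ρ/(μ−λ) = 0.3927/17.69 = 0.02220 hr
Wq(M/D/1) = ρ/(2(μ−λ)) = 0.01110 hr
Savings = 0.02220 − 0.01110 = 0.01110 hr

Final: 0.01110 hr


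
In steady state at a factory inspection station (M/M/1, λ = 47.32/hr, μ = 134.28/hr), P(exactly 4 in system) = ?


ρ = 47.32/134.28 = 0.3524
P_n = (1−ρ)·ρ^n = (1 − 0.3524)·0.3524^4 = 0.6476·0.015422 = 0.009987

Final: 0.009987


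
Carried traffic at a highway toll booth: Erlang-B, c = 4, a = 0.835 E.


B(4,0.835) = 0.008803 (Erlang-B)
Carried load = a(1 − B) = 0.835·(1 − 0.008803) = 0.835·0.991197 = 0.8276 E

Final: 0.8276 Erlangs


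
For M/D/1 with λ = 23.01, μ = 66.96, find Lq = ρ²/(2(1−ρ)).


ρ = 23.01/66.96 = 0.3436
M/D/1: Lq = ρ²/(2(1−ρ)) = 0.1181/(2·0.6564) = 0.08996

Final: 0.08996


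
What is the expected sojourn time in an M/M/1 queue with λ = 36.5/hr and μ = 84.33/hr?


W = 1/(μ−λ) = 1/(84.33 − 36.5) = 1/47.83 = 0.02091 hr

Final: 0.02091 hr


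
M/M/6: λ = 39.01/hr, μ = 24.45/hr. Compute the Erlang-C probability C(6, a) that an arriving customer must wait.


a = λ/μ = 1.5955; ρ = a/6 = 0.2659
P₀ = 0.202732 (from M/M/c formula)
C(c,a) = [a^c/(c!(1−ρ))]·P₀ = [16.49615/(720·0.7341)]·0.202732
= 0.03121·0.202732 = 0.006327

Final: 0.006327


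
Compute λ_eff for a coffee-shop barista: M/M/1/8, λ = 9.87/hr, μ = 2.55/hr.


ρ = 3.8706; P_K = (1−ρ)ρ^8/(1−ρ^9) = 0.741645
λ_eff = λ(1 − P_K) = 9.87·(1 − 0.741645) = 9.87·0.258355 = 2.5500 /hr

Final: 2.5500 /hr


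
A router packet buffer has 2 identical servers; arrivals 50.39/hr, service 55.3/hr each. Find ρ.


ρ = λ/(cμ) = 50.39/(2·55.3) = 50.39/110.60 = 0.4556

Final: 0.4556


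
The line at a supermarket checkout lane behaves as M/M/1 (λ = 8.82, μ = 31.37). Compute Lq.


ρ = 8.82/31.37 = 0.2812
Lq = ρ²/(1−ρ) = 0.07905/0.7188 = 0.1100

Final: 0.1100


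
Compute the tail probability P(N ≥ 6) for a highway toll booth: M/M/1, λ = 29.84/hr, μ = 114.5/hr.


ρ = 29.84/114.5 = 0.2606
P(N ≥ n) = ρ^n = 0.2606^6 = 0.0003133

Final: 0.0003133


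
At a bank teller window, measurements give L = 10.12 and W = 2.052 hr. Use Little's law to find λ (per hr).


λ = L/W = 10.12/2.052 = 4.9318 /hr

Final: 4.9318 /hr


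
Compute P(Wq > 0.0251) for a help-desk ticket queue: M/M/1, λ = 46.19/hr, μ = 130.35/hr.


ρ = 46.19/130.35 = 0.3544
P(Wq > t) = ρ·e^{−(μ−λ)t} = 0.3544·e^{−2.1124}
= 0.3544·0.120945 = 0.042857

Final: 0.042857


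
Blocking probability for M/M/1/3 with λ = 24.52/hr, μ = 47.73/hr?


ρ = λ/μ = 24.52/47.73 = 0.5137
P_K = (1−ρ)ρ^K/(1−ρ^(K+1)) = (0.4863·0.135577)/(1 − 0.069649)
= 0.065928/0.930351 = 0.070864

Final: 0.070864


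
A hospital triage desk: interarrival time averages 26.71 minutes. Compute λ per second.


λ = 1/(interarrival time) in consistent units.
1 second = 0.0166667 min, so λ = 0.0166667/26.71 = 0.0006240 per second

Final: 0.0006240 /sec


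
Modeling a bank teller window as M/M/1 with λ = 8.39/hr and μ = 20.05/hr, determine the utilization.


ρ = λ/μ = 8.39/20.05 = 0.4185

Final: 0.4185


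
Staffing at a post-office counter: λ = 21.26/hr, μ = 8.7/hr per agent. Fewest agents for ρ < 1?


Stability requires cμ > λ ⇔ c > λ/μ.
λ/μ = 21.26/8.7 = 2.4437
Minimum integer c = ⌊2.4437⌋ + 1 = 3
Check: 3·8.7 = 26.10 > 21.26, while 2·8.7 = 17.40 ≤ 21.26

Final: 3 servers


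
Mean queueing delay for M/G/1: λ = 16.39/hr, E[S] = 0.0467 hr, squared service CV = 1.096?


ρ = λ·E[S] = 16.39·0.0467 = 0.7654
E[S²] = E[S]²(1+C_s²) = 0.0467²·(1+1.096) = 0.004571
Wq = λ·E[S²]/(2(1−ρ)) = 16.39·0.004571/(2·0.2346) = 0.15969 hr

Final: 0.15969 hr


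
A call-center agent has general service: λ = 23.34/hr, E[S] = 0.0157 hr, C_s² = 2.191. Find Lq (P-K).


ρ = λ·E[S] = 23.34·0.0157 = 0.3664
Lq = ρ²(1+C_s²)/(2(1−ρ)) = 0.1343·(1+2.191)/(2·0.6336)
= 0.1343·3.1910/1.2671 = 0.33815

Final: 0.33815


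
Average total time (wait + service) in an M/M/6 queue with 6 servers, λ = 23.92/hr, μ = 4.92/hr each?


a = 4.8618; ρ = 0.8103; P₀ = 0.005573
Lq = P₀·a^c·ρ/(c!(1−ρ)²) = 2.30162
Wq = Lq/λ = 2.30162/23.92 = 0.09622 hr
W = Wq + 1/μ = 0.09622 + 0.20325 = 0.29947 hr

Final: 0.29947 hr


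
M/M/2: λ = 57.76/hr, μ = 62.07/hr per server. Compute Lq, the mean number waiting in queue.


a = λ/μ = 0.9306; ρ = a/2 = 0.4653
P₀ = 0.364926
Lq = P₀·a^c·ρ / (c!·(1−ρ)²) = 0.364926·0.86595·0.4653/(2·0.28592)
= 0.25712

Final: 0.25712


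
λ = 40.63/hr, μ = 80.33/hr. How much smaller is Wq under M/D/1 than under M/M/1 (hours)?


ρ = 40.63/80.33 = 0.5058
Wq(M/M/1) = ρ/(μ−λ) = 0.5058/39.70 = 0.01274 hr
Wq(M/D/1) = ρ/(2(μ−λ)) = 0.006370 hr
Savings = 0.01274 − 0.006370 = 0.006370 hr

Final: 0.006370 hr


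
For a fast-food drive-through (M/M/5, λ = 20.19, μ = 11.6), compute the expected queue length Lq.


a = λ/μ = 1.7405; ρ = a/5 = 0.3481
P₀ = 0.174807
Lq = P₀·a^c·ρ / (c!·(1−ρ)²) = 0.174807·15.97319·0.3481/(120·0.42497)
= 0.01906

Final: 0.01906


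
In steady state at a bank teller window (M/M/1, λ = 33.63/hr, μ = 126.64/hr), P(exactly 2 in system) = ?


ρ = 33.63/126.64 = 0.2656
P_n = (1−ρ)·ρ^n = (1 − 0.2656)·0.2656^2 = 0.7344·0.070520 = 0.051793

Final: 0.051793


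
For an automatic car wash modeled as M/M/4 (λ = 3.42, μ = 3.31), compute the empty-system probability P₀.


a = λ/μ = 3.42/3.31 = 1.0332; ρ = a/c = 0.2583
Σ_{k=0}^{3} a^k/k! (terms k=0..3) = 1.00000 + 1.03323 + 0.53378 + 0.18384 = 2.75086
Tail: a^4/(4!(1−ρ)) = 1.13970/(24·0.7417) = 0.06403
P₀ = 1/(2.75086 + 0.06403) = 1/2.81488 = 0.355254

Final: 0.355254


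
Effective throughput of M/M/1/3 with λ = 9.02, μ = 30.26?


ρ = 0.2981; P_K = (1−ρ)ρ^3/(1−ρ^4) = 0.018739
λ_eff = λ(1 − P_K) = 9.02·(1 − 0.018739) = 9.02·0.981261 = 8.8510 /hr

Final: 8.8510 /hr


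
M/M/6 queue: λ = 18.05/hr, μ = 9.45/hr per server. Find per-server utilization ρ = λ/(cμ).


ρ = λ/(cμ) = 18.05/(6·9.45) = 18.05/56.70 = 0.3183

Final: 0.3183


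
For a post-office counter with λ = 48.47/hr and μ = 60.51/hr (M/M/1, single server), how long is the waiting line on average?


ρ = 48.47/60.51 = 0.8010
Lq = ρ²/(1−ρ) = 0.6416/0.1990 = 3.2247

Final: 3.2247
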